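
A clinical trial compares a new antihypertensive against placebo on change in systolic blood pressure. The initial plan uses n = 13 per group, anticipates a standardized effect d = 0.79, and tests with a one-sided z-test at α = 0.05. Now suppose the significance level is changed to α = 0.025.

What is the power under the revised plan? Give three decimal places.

Power ≈ 0.522

δ = d·√(n/2) = 0.79 × √(13/2) = 2.0141 (unchanged). New critical value: z_{0.025} = 1.960.
Revised power = Φ(δ − 1.960) = Φ(0.054) = 0.5216.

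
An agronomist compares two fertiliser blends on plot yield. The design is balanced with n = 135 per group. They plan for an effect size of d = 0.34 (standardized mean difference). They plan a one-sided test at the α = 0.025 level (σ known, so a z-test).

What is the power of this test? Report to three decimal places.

Noncentrality parameter: δ = d·√(n/2) = 0.34 × √(135/2) = 2.7934
Critical value for a one-sided test at α = 0.025: z_α = 1.960.
Power = P(Z > 1.960 − δ) = Φ(0.833) = 0.7977.

Power ≈ 0.798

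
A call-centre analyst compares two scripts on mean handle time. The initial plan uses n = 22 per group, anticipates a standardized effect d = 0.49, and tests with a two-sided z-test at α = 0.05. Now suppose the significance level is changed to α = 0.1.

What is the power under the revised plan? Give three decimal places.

δ = d·√(n/2) = 0.49 × √(22/2) = 1.6251 (unchanged). New critical value: z_{0.05} = 1.645.
Revised power = Φ(δ − 1.645) + Φ(−δ − 1.645) = Φ(-0.020) + Φ(-3.270) = 0.4921 + 0.0005 = 0.4927.

Power ≈ 0.493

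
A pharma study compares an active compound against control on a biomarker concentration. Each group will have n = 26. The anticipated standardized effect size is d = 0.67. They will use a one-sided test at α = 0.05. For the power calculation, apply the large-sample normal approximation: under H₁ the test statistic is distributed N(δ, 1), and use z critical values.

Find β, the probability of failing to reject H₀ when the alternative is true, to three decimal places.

Noncentrality parameter: δ = d·√(n/2) = 0.67 × √(26/2) = 2.4157
One-sided α = 0.05 → critical value z_{0.05} = 1.645.
Power = Φ(δ − 1.645) = Φ(0.771) = 0.7796.
Type II error: β = 1 − power = 1 − 0.7796 = 0.2204.

β ≈ 0.220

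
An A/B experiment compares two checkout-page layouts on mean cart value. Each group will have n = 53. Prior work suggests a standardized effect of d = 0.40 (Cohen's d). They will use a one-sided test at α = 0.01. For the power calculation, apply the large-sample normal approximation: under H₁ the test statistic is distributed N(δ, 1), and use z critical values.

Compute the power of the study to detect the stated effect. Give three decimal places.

Noncentrality parameter: δ = d·√(n/2) = 0.40 × √(53/2) = 2.0591
Critical value for a one-sided test at α = 0.01: z_α = 2.326.
Power = P(Z > 2.326 − δ) = Φ(-0.267) = 0.3946.

Power ≈ 0.395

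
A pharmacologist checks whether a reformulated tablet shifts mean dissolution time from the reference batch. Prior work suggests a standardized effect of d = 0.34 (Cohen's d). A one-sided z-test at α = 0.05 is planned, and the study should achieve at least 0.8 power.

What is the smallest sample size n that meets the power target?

For power 0.8 need Φ(δ − z_{0.05}) = 0.8, so δ = z_{0.05} + z_{0.20} = 1.645 + 0.842 = 2.486.
δ = d·√n ⇒ n = (δ/d)² = (2.486 / 0.34)² = 53.48.
Round up to the next whole unit.

n = 54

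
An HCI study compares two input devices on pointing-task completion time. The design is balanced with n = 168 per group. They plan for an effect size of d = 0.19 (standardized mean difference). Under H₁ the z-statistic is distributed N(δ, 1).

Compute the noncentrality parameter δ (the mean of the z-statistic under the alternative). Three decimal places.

δ = d·√(n/2) = 0.19 × √(168/2) = 1.7414

δ ≈ 1.741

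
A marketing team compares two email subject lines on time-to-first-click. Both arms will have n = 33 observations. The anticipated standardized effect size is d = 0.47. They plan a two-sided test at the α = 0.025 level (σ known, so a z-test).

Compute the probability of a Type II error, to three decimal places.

β ≈ 0.630

Noncentrality parameter: δ = d·√(n/2) = 0.47 × √(33/2) = 1.9091
Two-sided α = 0.025 → critical value z_{0.0125} = 2.241.
Power = Φ(δ − 2.241) + Φ(−δ − 2.241) = Φ(-0.332) + Φ(-4.151) = 0.3698 + 0.0000 = 0.3699.
Type II error: β = 1 − power = 1 − 0.3699 = 0.6301.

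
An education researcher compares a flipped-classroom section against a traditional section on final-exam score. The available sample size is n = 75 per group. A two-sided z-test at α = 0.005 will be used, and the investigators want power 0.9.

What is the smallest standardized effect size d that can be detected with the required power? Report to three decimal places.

Required noncentrality: δ = z_{0.0025} + z_{0.10} = 2.807 + 1.282 = 4.089.
(The second rejection-region term Φ(−δ − z_{α/2}) is negligible and dropped.)
δ = d·√(n/2) ⇒ d = δ/√(n/2) = 4.089/√(75/2) = 0.6677.

d ≈ 0.668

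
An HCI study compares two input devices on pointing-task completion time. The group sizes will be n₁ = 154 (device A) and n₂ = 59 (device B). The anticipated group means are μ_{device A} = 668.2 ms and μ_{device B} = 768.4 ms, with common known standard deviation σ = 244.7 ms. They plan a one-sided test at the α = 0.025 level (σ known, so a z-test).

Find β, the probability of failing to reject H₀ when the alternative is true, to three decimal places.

Standardized effect: d = |μ_{device A} − μ_{device B}| / σ = |668.2 − 768.4| / 244.7 = 0.4095
Noncentrality parameter: δ = d / √(1/n₁ + 1/n₂) = 0.4095 / √(1/154 + 1/59) = 2.6744
One-sided α = 0.025 → critical value z_{0.025} = 1.960.
Power = P(Z > 1.960 − δ) = Φ(0.714) = 0.7625.
Type II error: β = 1 − power = 1 − 0.7625 = 0.2375.

β ≈ 0.237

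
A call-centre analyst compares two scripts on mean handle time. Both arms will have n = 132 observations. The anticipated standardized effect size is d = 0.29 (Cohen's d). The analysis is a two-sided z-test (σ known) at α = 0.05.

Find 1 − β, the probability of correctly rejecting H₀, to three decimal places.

Power ≈ 0.654

Noncentrality parameter: δ = d·√(n/2) = 0.29 × √(132/2) = 2.3560
Two-sided α = 0.05 → critical value z_{0.025} = 1.960.
Power = Φ(δ − 1.960) + Φ(−δ − 1.960) = Φ(0.396) + Φ(-4.316) = 0.6540 + 0.0000 = 0.6540.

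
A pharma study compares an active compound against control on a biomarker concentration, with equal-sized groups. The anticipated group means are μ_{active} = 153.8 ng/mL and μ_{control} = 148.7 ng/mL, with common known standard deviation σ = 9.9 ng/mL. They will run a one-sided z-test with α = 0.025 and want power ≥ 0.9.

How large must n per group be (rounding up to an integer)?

Standardized effect: d = |μ_{active} − μ_{control}| / σ = |153.8 − 148.7| / 9.9 = 0.5152
For power 0.9 need Φ(δ − z_{0.025}) = 0.9, so δ = z_{0.025} + z_{0.10} = 1.960 + 1.282 = 3.242.
δ = d·√(n/2) ⇒ n = 2(δ/d)² = 2 × (3.242 / 0.5152)² = 79.19.
Rounding up, n = 80 per group.

n = 80 per group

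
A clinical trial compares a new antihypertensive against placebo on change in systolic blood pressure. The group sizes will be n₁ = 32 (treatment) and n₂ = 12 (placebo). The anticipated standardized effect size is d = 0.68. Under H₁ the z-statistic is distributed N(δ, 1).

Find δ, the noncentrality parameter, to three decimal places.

δ = d / √(1/n₁ + 1/n₂) = 0.68 / √(1/32 + 1/12) = 2.0089

δ ≈ 2.009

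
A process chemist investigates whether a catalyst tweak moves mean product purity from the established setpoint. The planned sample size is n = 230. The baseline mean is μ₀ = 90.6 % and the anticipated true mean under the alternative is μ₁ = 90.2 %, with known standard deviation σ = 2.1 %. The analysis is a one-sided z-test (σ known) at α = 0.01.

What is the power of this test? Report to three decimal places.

Power ≈ 0.713

Standardized effect: d = |μ₁ − μ₀| / σ = |90.2 − 90.6| / 2.1 = 0.1905
Noncentrality parameter: δ = d·√n = 0.1905 × √230 = 2.8887
One-sided α = 0.01 → critical value z_{0.01} = 2.326.
Power = P(Z > 2.326 − δ) = Φ(0.562) = 0.7131.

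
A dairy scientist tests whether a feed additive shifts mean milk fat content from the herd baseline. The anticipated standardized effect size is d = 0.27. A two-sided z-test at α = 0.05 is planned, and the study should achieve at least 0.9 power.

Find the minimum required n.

Set Φ(δ − 1.960) = 0.9; then δ − 1.960 = Φ⁻¹(0.9) = 1.282, giving δ = 3.242.
(The Φ(−δ − z_{α/2}) term is vanishingly small for δ > 0 and is dropped in the standard sample-size formula.)
δ = d·√n ⇒ n = (δ/d)² = (3.242 / 0.27)² = 144.13.
Round up to the next whole unit.

n = 145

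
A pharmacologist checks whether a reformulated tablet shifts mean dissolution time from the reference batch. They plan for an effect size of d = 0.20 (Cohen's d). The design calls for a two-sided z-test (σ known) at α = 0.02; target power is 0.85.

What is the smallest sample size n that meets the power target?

Set Φ(δ − 2.326) = 0.85; then δ − 2.326 = Φ⁻¹(0.85) = 1.036, giving δ = 3.363.
(Ignoring the negligible lower-tail rejection probability gives the usual closed-form inversion.)
δ = d·√n ⇒ n = (δ/d)² = (3.363 / 0.20)² = 282.71.
Rounding up, n = 283.

n = 283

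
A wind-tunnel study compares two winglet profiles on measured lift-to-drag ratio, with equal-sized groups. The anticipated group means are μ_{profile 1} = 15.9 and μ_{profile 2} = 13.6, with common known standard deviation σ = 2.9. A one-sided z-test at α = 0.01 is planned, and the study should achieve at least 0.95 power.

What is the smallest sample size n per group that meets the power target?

Standardized effect: d = |μ_{profile 1} − μ_{profile 2}| / σ = |15.9 − 13.6| / 2.9 = 0.7931
Set Φ(δ − 2.326) = 0.95; then δ − 2.326 = Φ⁻¹(0.95) = 1.645, giving δ = 3.971.
δ = d·√(n/2) ⇒ n = 2(δ/d)² = 2 × (3.971 / 0.7931)² = 50.14.
Rounding up, n = 51 per group.

n = 51 per group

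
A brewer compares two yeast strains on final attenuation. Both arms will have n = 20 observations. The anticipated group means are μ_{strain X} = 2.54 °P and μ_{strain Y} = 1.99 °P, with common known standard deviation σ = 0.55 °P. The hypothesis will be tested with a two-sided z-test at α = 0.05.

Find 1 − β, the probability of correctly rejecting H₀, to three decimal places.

Power ≈ 0.885

Standardized effect: d = |μ_{strain X} − μ_{strain Y}| / σ = |2.54 − 1.99| / 0.55 = 1.0000
Noncentrality parameter: δ = d·√(n/2) = 1.0000 × √(20/2) = 3.1623
Two-sided α = 0.05 → critical value z_{0.025} = 1.960.
Power = Φ(δ − 1.960) + Φ(−δ − 1.960) = Φ(1.202) + Φ(-5.122) = 0.8854 + 0.0000 = 0.8854.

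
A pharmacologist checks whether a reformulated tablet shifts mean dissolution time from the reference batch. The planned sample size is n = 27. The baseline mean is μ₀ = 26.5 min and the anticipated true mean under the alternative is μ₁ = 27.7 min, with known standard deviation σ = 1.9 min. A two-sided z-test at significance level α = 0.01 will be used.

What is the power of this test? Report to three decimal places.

Power ≈ 0.760

Standardized effect: d = |μ₁ − μ₀| / σ = |27.7 − 26.5| / 1.9 = 0.6316
Noncentrality parameter: δ = d·√n = 0.6316 × √27 = 3.2818
Critical value for a two-sided test at α = 0.01: z_{α/2} = 2.576.
Power = Φ(δ − 2.576) + Φ(−δ − 2.576) = Φ(0.706) + Φ(-5.858) = 0.7599 + 0.0000 = 0.7599.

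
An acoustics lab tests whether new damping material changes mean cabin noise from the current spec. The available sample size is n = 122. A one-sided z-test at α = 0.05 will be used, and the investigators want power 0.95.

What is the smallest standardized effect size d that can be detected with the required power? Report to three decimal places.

Required noncentrality: δ = z_{0.05} + z_{0.05} = 1.645 + 1.645 = 3.290.
δ = d·√n ⇒ d = δ/√n = 3.290/√122 = 0.2978.

d ≈ 0.298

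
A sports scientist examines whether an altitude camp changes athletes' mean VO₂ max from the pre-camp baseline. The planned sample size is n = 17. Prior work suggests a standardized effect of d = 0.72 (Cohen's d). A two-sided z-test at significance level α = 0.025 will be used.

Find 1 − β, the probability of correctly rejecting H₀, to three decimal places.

Power ≈ 0.766

Noncentrality parameter: δ = d·√n = 0.72 × √17 = 2.9686
Critical value for a two-sided test at α = 0.025: z_{α/2} = 2.241.
Power = Φ(δ − 2.241) + Φ(−δ − 2.241) = Φ(0.727) + Φ(-5.210) = 0.7665 + 0.0000 = 0.7665.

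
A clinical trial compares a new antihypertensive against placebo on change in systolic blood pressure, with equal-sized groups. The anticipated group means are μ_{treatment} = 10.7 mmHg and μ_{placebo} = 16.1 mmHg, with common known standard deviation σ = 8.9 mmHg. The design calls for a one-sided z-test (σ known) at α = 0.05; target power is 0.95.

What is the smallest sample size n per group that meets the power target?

Standardized effect: d = |μ_{treatment} − μ_{placebo}| / σ = |10.7 − 16.1| / 8.9 = 0.6067
For power 0.95 need Φ(δ − z_{0.05}) = 0.95, so δ = z_{0.05} + z_{0.05} = 1.645 + 1.645 = 3.290.
δ = d·√(n/2) ⇒ n = 2(δ/d)² = 2 × (3.290 / 0.6067)² = 58.79.
Rounding up, n = 59 per group.

n = 59 per group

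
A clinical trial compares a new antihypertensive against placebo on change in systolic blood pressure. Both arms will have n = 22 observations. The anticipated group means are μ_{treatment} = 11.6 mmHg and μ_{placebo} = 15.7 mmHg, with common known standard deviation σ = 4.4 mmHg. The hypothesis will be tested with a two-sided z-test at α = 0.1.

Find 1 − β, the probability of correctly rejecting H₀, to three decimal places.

Power ≈ 0.926

Standardized effect: d = |μ_{treatment} − μ_{placebo}| / σ = |11.6 − 15.7| / 4.4 = 0.9318
Noncentrality parameter: δ = d·√(n/2) = 0.9318 × √(22/2) = 3.0905
Two-sided α = 0.1 → critical value z_{0.05} = 1.645.
Power = Φ(δ − 1.645) + Φ(−δ − 1.645) = Φ(1.446) + Φ(-4.735) = 0.9259 + 0.0000 = 0.9259.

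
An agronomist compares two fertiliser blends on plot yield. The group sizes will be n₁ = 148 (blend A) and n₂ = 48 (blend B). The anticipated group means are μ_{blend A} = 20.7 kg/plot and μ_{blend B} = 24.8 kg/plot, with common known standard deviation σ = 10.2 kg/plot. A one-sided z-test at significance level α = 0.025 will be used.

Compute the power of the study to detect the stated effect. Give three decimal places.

Standardized effect: d = |μ_{blend A} − μ_{blend B}| / σ = |20.7 − 24.8| / 10.2 = 0.4020
Noncentrality parameter: δ = d / √(1/n₁ + 1/n₂) = 0.4020 / √(1/148 + 1/48) = 2.4200
Critical value for a one-sided test at α = 0.025: z_α = 1.960.
Power = Φ(δ − 1.960) = Φ(0.460) = 0.6772.

Power ≈ 0.677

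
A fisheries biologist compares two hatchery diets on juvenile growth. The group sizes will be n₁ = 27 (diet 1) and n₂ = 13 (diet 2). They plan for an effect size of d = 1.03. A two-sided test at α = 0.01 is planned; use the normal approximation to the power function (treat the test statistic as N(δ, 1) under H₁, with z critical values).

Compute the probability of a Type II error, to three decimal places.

β ≈ 0.317

Noncentrality parameter: δ = d / √(1/n₁ + 1/n₂) = 1.03 / √(1/27 + 1/13) = 3.0511
Two-sided α = 0.01 → critical value z_{0.005} = 2.576.
Power = Φ(δ − 2.576) + Φ(−δ − 2.576) = Φ(0.475) + Φ(-5.627) = 0.6827 + 0.0000 = 0.6827.
Type II error: β = 1 − power = 1 − 0.6827 = 0.3173.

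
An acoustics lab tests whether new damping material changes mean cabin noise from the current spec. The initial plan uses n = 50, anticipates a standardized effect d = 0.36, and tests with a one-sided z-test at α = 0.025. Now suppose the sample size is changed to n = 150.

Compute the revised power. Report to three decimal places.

With n = 150: δ = d·√n = 0.36 × √150 = 4.4091. Critical value z_{0.025} = 1.960.
Revised power = Φ(δ − 1.960) = Φ(2.449) = 0.9928.

Power ≈ 0.993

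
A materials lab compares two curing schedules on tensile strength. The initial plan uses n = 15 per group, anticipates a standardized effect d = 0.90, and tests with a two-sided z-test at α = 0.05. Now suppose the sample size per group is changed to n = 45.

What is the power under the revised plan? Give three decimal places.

With n = 45 per group: δ = d·√(n/2) = 0.90 × √(45/2) = 4.2691. Critical value z_{0.025} = 1.960.
Revised power = Φ(δ − 1.960) + Φ(−δ − 1.960) = Φ(2.309) + Φ(-6.229) = 0.9895 + 0.0000 = 0.9895.

Power ≈ 0.990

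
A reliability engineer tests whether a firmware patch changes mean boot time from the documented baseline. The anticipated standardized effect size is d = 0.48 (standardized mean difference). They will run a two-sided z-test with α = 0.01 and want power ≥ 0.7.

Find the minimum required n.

For power 0.7 need Φ(δ − z_{0.005}) = 0.7, so δ = z_{0.005} + z_{0.30} = 2.576 + 0.524 = 3.100.
(For δ > 0 the lower-tail rejection region contributes negligibly to power, so the one-term inversion is standard.)
δ = d·√n ⇒ n = (δ/d)² = (3.100 / 0.48)² = 41.72.
Rounding up, n = 42.

n = 42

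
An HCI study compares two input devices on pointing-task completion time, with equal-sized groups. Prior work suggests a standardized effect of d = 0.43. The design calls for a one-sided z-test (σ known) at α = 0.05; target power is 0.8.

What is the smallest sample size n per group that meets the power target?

Set Φ(δ − 1.645) = 0.8; then δ − 1.645 = Φ⁻¹(0.8) = 0.842, giving δ = 2.486.
δ = d·√(n/2) ⇒ n = 2(δ/d)² = 2 × (2.486 / 0.43)² = 66.87.
Round up to the next whole unit.

n = 67 per group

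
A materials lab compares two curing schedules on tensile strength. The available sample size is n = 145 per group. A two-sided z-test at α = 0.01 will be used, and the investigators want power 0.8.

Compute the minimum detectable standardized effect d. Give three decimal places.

Required noncentrality: δ = z_{0.005} + z_{0.20} = 2.576 + 0.842 = 3.417.
(Lower-tail contribution to power is negligible for δ > 0.)
δ = d·√(n/2) ⇒ d = δ/√(n/2) = 3.417/√(145/2) = 0.4014.

d ≈ 0.401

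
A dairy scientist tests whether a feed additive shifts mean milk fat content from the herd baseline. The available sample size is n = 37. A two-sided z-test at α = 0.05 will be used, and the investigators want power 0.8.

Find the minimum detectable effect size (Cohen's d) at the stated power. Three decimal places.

Required noncentrality: δ = z_{0.025} + z_{0.20} = 1.960 + 0.842 = 2.802.
(The second rejection-region term Φ(−δ − z_{α/2}) is negligible and dropped.)
δ = d·√n ⇒ d = δ/√n = 2.802/√37 = 0.4606.

d ≈ 0.461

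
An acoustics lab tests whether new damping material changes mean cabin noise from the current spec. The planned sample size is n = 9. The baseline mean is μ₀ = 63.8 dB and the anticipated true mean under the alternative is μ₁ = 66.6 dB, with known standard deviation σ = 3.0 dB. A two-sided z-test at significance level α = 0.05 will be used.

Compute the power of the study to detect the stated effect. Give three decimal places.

Power ≈ 0.800

Standardized effect: d = |μ₁ − μ₀| / σ = |66.6 − 63.8| / 3.0 = 0.9333
Noncentrality parameter: δ = d·√n = 0.9333 × √9 = 2.8000
Two-sided α = 0.05 → critical value z_{0.025} = 1.960.
Power = Φ(δ − 1.960) + Φ(−δ − 1.960) = Φ(0.840) + Φ(-4.760) = 0.7996 + 0.0000 = 0.7996.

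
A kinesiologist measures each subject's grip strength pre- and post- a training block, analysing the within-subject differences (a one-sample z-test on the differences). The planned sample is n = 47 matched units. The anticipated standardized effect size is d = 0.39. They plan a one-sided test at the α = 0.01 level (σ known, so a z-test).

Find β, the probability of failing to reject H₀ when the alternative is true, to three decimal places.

β ≈ 0.364

Noncentrality parameter: δ = d·√n = 0.39 × √47 = 2.6737
One-sided α = 0.01 → critical value z_{0.01} = 2.326.
Power = P(Z > 2.326 − δ) = Φ(0.347) = 0.6358.
Type II error: β = 1 − power = 1 − 0.6358 = 0.3642.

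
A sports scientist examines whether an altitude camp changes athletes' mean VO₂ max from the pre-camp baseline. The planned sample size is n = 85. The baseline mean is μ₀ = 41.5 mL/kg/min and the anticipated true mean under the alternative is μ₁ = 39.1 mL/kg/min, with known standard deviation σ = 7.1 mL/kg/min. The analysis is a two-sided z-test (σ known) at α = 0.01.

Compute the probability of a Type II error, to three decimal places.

Standardized effect: d = |μ₁ − μ₀| / σ = |39.1 − 41.5| / 7.1 = 0.3380
Noncentrality parameter: δ = d·√n = 0.3380 × √85 = 3.1165
Two-sided α = 0.01 → critical value z_{0.005} = 2.576.
Power = Φ(δ − 2.576) + Φ(−δ − 2.576) = Φ(0.541) + Φ(-5.692) = 0.7056 + 0.0000 = 0.7056.
Type II error: β = 1 − power = 1 − 0.7056 = 0.2944.

β ≈ 0.294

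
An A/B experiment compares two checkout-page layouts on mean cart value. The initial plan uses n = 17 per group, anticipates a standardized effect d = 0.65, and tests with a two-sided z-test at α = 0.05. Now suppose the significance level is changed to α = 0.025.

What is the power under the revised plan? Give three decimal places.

δ = d·√(n/2) = 0.65 × √(17/2) = 1.8951 (unchanged). New critical value: z_{0.0125} = 2.241.
Revised power = Φ(δ − 2.241) + Φ(−δ − 2.241) = Φ(-0.346) + Φ(-4.136) = 0.3645 + 0.0000 = 0.3646.

Power ≈ 0.365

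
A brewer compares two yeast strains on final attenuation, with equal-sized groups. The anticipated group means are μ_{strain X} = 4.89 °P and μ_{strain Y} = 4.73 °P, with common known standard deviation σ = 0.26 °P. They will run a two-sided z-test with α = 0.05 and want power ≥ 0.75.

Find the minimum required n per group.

n = 37 per group

Standardized effect: d = |μ_{strain X} − μ_{strain Y}| / σ = |4.89 − 4.73| / 0.26 = 0.6154
For power 0.75 need Φ(δ − z_{0.025}) = 0.75, so δ = z_{0.025} + z_{0.25} = 1.960 + 0.674 = 2.634.
(Ignoring the negligible lower-tail rejection probability gives the usual closed-form inversion.)
δ = d·√(n/2) ⇒ n = 2(δ/d)² = 2 × (2.634 / 0.6154)² = 36.65.
Rounding up, n = 37 per group.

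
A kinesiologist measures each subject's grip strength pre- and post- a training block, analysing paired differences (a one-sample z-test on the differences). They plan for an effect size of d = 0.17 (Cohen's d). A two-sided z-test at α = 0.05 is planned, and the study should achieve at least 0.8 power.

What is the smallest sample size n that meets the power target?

Set Φ(δ − 1.960) = 0.8; then δ − 1.960 = Φ⁻¹(0.8) = 0.842, giving δ = 2.802.
(For δ > 0 the lower-tail rejection region contributes negligibly to power, so the one-term inversion is standard.)
δ = d·√n ⇒ n = (δ/d)² = (2.802 / 0.17)² = 271.59.
Round up to the next whole unit.

n = 272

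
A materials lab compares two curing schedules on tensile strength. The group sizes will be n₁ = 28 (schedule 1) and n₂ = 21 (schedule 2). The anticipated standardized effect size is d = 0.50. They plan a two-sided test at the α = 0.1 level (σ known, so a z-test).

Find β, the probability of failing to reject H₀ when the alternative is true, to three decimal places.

β ≈ 0.465

Noncentrality parameter: λ = d / √(1/n₁ + 1/n₂) = 0.50 / √(1/28 + 1/21) = 1.7321
Two-sided α = 0.1 → critical value z_{0.05} = 1.645.
Power = Φ(λ − 1.645) + Φ(−λ − 1.645) = Φ(0.087) + Φ(-3.377) = 0.5347 + 0.0004 = 0.5351.
Type II error: β = 1 − power = 1 − 0.5351 = 0.4649.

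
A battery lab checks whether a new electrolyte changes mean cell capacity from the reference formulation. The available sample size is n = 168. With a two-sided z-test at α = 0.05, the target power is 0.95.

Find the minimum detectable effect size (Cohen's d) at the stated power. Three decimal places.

Need Φ(δ − 1.960) = 0.95, so δ = 1.960 + 1.645 = 3.605.
(The second rejection-region term Φ(−δ − z_{α/2}) is negligible and dropped.)
δ = d·√n ⇒ d = δ/√n = 3.605/√168 = 0.2781.

d ≈ 0.278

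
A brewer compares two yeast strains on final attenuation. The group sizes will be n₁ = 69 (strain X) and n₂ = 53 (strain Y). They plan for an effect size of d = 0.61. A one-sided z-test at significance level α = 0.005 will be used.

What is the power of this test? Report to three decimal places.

Noncentrality parameter: δ = d / √(1/n₁ + 1/n₂) = 0.61 / √(1/69 + 1/53) = 3.3397
One-sided α = 0.005 → critical value z_{0.005} = 2.576.
Power = Φ(δ − 2.576) = Φ(0.764) = 0.7775.

Power ≈ 0.778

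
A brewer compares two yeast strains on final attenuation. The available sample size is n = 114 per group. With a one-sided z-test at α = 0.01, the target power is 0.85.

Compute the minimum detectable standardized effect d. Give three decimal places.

d ≈ 0.445

Need Φ(δ − 2.326) = 0.85, so δ = 2.326 + 1.036 = 3.363.
δ = d·√(n/2) ⇒ d = δ/√(n/2) = 3.363/√(114/2) = 0.4454.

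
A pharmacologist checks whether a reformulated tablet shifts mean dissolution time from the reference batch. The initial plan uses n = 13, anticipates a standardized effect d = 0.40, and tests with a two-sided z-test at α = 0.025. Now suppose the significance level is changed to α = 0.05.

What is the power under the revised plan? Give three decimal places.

Power ≈ 0.303

δ = d·√n = 0.40 × √13 = 1.4422 (unchanged). New critical value: z_{0.025} = 1.960.
Revised power = Φ(δ − 1.960) + Φ(−δ − 1.960) = Φ(-0.518) + Φ(-3.402) = 0.3023 + 0.0003 = 0.3027.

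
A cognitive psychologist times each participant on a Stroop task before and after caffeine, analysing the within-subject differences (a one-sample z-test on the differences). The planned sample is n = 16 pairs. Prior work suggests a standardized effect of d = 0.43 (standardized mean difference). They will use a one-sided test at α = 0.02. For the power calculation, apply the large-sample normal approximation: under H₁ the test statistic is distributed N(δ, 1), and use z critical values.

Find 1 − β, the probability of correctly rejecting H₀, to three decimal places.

Noncentrality parameter: λ = d·√n = 0.43 × √16 = 1.7200
Critical value for a one-sided test at α = 0.02: z_α = 2.054.
Power = Φ(λ − 2.054) = Φ(-0.334) = 0.3693.

Power ≈ 0.369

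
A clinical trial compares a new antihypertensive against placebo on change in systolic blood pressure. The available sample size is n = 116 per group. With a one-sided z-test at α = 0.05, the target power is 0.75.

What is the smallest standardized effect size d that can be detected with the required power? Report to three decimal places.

d ≈ 0.305

Need Φ(δ − 1.645) = 0.75, so δ = 1.645 + 0.674 = 2.319.
δ = d·√(n/2) ⇒ d = δ/√(n/2) = 2.319/√(116/2) = 0.3045.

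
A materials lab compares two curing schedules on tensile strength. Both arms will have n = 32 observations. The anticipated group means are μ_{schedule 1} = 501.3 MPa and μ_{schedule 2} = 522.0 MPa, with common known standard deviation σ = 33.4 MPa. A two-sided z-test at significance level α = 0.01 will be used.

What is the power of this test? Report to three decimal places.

Power ≈ 0.461

Standardized effect: d = |μ_{schedule 1} − μ_{schedule 2}| / σ = |501.3 − 522.0| / 33.4 = 0.6198
Noncentrality parameter: δ = d·√(n/2) = 0.6198 × √(32/2) = 2.4790
Critical value for a two-sided test at α = 0.01: z_{α/2} = 2.576.
Power = Φ(δ − 2.576) + Φ(−δ − 2.576) = Φ(-0.097) + Φ(-5.055) = 0.4614 + 0.0000 = 0.4614.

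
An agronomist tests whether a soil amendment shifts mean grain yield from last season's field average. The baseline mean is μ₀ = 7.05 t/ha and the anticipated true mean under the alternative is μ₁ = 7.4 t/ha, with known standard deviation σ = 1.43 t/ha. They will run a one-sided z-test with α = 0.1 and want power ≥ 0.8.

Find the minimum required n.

Standardized effect: d = |μ₁ − μ₀| / σ = |7.4 − 7.05| / 1.43 = 0.2448
For power 0.8 need Φ(δ − z_{0.1}) = 0.8, so δ = z_{0.1} + z_{0.20} = 1.282 + 0.842 = 2.123.
δ = d·√n ⇒ n = (δ/d)² = (2.123 / 0.2448)² = 75.25.
Round up to the next whole unit.

n = 76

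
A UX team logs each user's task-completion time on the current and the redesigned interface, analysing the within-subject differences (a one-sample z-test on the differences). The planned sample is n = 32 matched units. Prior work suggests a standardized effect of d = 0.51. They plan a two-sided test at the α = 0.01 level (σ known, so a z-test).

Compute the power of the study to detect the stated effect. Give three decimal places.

Power ≈ 0.621

Noncentrality parameter: δ = d·√n = 0.51 × √32 = 2.8850
Two-sided α = 0.01 → critical value z_{0.005} = 2.576.
Power = Φ(δ − 2.576) + Φ(−δ − 2.576) = Φ(0.309) + Φ(-5.461) = 0.6214 + 0.0000 = 0.6214.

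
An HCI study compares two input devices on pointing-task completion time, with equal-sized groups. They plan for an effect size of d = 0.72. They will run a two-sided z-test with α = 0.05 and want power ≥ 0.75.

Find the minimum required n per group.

Set Φ(δ − 1.960) = 0.75; then δ − 1.960 = Φ⁻¹(0.75) = 0.674, giving δ = 2.634.
(The Φ(−δ − z_{α/2}) term is vanishingly small for δ > 0 and is dropped in the standard sample-size formula.)
δ = d·√(n/2) ⇒ n = 2(δ/d)² = 2 × (2.634 / 0.72)² = 26.78.
Rounding up, n = 27 per group.

n = 27 per group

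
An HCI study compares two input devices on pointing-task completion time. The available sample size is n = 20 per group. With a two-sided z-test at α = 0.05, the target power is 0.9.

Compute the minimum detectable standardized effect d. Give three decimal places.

Required noncentrality: δ = z_{0.025} + z_{0.10} = 1.960 + 1.282 = 3.242.
(Lower-tail contribution to power is negligible for δ > 0.)
δ = d·√(n/2) ⇒ d = δ/√(n/2) = 3.242/√(20/2) = 1.0251.

d ≈ 1.025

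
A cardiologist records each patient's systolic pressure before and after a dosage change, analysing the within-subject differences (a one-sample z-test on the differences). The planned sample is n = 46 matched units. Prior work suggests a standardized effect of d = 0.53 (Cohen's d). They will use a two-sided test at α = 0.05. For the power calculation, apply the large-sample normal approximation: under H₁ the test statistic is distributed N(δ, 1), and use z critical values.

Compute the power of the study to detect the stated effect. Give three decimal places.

Power ≈ 0.949

Noncentrality parameter: δ = d·√n = 0.53 × √46 = 3.5946
Critical value for a two-sided test at α = 0.05: z_{α/2} = 1.960.
Power = Φ(δ − 1.960) + Φ(−δ − 1.960) = Φ(1.635) + Φ(-5.555) = 0.9489 + 0.0000 = 0.9489.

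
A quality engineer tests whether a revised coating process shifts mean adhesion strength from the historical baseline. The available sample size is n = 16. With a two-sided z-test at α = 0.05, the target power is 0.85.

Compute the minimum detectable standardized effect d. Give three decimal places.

d ≈ 0.749

Required noncentrality: δ = z_{0.025} + z_{0.15} = 1.960 + 1.036 = 2.996.
(Lower-tail contribution to power is negligible for δ > 0.)
δ = d·√n ⇒ d = δ/√n = 2.996/√16 = 0.7491.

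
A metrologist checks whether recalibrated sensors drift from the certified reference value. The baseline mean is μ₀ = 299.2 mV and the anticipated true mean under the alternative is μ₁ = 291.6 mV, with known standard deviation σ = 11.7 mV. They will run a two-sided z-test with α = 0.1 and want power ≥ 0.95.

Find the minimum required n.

n = 26

Standardized effect: d = |μ₁ − μ₀| / σ = |291.6 − 299.2| / 11.7 = 0.6496
For power 0.95 need Φ(δ − z_{0.05}) = 0.95, so δ = z_{0.05} + z_{0.05} = 1.645 + 1.645 = 3.290.
(Ignoring the negligible lower-tail rejection probability gives the usual closed-form inversion.)
δ = d·√n ⇒ n = (δ/d)² = (3.290 / 0.6496)² = 25.65.
Rounding up, n = 26.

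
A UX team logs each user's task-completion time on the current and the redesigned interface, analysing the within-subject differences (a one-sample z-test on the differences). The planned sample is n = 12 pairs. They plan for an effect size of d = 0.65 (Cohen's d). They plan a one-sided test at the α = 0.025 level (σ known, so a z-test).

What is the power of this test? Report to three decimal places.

Noncentrality parameter: δ = d·√n = 0.65 × √12 = 2.2517
One-sided α = 0.025 → critical value z_{0.025} = 1.960.
Power = P(Z > 1.960 − δ) = Φ(0.292) = 0.6147.

Power ≈ 0.615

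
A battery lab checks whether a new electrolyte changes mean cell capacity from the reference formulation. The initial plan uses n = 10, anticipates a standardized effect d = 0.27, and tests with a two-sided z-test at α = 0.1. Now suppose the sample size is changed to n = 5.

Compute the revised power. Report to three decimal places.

Power ≈ 0.161

With n = 5: δ = d·√n = 0.27 × √5 = 0.6037. Critical value z_{0.05} = 1.645.
Revised power = Φ(δ − 1.645) + Φ(−δ − 1.645) = Φ(-1.041) + Φ(-2.249) = 0.1489 + 0.0123 = 0.1612.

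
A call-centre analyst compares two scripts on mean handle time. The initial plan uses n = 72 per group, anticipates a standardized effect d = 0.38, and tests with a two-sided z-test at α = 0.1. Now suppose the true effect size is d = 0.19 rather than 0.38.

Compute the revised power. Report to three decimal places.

Power ≈ 0.310

With d = 0.19: δ = d·√(n/2) = 0.19 × √(72/2) = 1.1400. Critical value z_{0.05} = 1.645.
Revised power = Φ(δ − 1.645) + Φ(−δ − 1.645) = Φ(-0.505) + Φ(-2.785) = 0.3068 + 0.0027 = 0.3095.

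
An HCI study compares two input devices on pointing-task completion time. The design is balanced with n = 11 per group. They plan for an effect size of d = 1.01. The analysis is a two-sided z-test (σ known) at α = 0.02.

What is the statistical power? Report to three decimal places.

Power ≈ 0.517

Noncentrality parameter: δ = d·√(n/2) = 1.01 × √(11/2) = 2.3687
Two-sided α = 0.02 → critical value z_{0.01} = 2.326.
Power = Φ(δ − 2.326) + Φ(−δ − 2.326) = Φ(0.042) + Φ(-4.695) = 0.5169 + 0.0000 = 0.5169.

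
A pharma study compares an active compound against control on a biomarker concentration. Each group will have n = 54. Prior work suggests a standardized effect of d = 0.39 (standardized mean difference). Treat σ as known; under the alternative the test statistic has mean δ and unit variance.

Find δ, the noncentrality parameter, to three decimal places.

δ ≈ 2.026

The noncentrality parameter scales effect size by the design's sample-size factor: δ = d·√(n/2) = 0.39 × √(54/2) = 2.0265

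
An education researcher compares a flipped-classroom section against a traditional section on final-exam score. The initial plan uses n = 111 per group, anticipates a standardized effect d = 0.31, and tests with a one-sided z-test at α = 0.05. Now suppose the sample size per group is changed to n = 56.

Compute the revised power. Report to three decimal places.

With n = 56 per group: δ = d·√(n/2) = 0.31 × √(56/2) = 1.6404. Critical value z_{0.05} = 1.645.
Revised power = Φ(δ − 1.645) = Φ(-0.004) = 0.4982.

Power ≈ 0.498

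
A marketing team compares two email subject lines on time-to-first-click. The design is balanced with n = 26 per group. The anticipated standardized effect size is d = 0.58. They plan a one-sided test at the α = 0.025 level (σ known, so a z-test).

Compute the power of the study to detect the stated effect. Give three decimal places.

Noncentrality parameter: δ = d·√(n/2) = 0.58 × √(26/2) = 2.0912
One-sided α = 0.025 → critical value z_{0.025} = 1.960.
Power = Φ(δ − 1.960) = Φ(0.131) = 0.5522.

Power ≈ 0.552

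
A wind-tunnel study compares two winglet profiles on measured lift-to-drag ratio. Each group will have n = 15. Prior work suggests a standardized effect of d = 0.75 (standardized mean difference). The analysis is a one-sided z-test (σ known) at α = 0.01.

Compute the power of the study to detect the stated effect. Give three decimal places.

Noncentrality parameter: δ = d·√(n/2) = 0.75 × √(15/2) = 2.0540
Critical value for a one-sided test at α = 0.01: z_α = 2.326.
Power = P(Z > 2.326 − δ) = Φ(-0.272) = 0.3927.

Power ≈ 0.393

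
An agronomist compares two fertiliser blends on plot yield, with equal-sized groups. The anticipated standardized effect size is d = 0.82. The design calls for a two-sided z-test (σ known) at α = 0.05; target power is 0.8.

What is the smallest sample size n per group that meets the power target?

For power 0.8 need Φ(δ − z_{0.025}) = 0.8, so δ = z_{0.025} + z_{0.20} = 1.960 + 0.842 = 2.802.
(For δ > 0 the lower-tail rejection region contributes negligibly to power, so the one-term inversion is standard.)
δ = d·√(n/2) ⇒ n = 2(δ/d)² = 2 × (2.802 / 0.82)² = 23.35.
Rounding up, n = 24 per group.

n = 24 per group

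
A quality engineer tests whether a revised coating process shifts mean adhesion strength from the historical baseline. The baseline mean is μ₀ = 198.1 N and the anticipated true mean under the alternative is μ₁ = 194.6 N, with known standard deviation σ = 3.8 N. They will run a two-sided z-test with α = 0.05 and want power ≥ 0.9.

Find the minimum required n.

Standardized effect: d = |μ₁ − μ₀| / σ = |194.6 − 198.1| / 3.8 = 0.9211
For power 0.9 need Φ(δ − z_{0.025}) = 0.9, so δ = z_{0.025} + z_{0.10} = 1.960 + 1.282 = 3.242.
(For δ > 0 the lower-tail rejection region contributes negligibly to power, so the one-term inversion is standard.)
δ = d·√n ⇒ n = (δ/d)² = (3.242 / 0.9211)² = 12.39.
Round up to the next whole unit.

n = 13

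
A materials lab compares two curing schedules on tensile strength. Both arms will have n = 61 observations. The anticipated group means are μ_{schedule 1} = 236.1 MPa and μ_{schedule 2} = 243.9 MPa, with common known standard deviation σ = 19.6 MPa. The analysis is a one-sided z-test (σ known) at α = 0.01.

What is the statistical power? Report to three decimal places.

Standardized effect: d = |μ_{schedule 1} − μ_{schedule 2}| / σ = |236.1 − 243.9| / 19.6 = 0.3980
Noncentrality parameter: δ = d·√(n/2) = 0.3980 × √(61/2) = 2.1978
Critical value for a one-sided test at α = 0.01: z_α = 2.326.
Power = Φ(δ − 2.326) = Φ(-0.129) = 0.4489.

Power ≈ 0.449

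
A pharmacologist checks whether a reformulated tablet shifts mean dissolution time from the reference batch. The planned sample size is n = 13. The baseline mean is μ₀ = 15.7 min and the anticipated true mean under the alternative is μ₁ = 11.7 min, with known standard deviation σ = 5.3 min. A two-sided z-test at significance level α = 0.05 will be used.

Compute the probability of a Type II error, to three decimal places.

Standardized effect: d = |μ₁ − μ₀| / σ = |11.7 − 15.7| / 5.3 = 0.7547
Noncentrality parameter: δ = d·√n = 0.7547 × √13 = 2.7212
Two-sided α = 0.05 → critical value z_{0.025} = 1.960.
Power = Φ(δ − 1.960) + Φ(−δ − 1.960) = Φ(0.761) + Φ(-4.681) = 0.7767 + 0.0000 = 0.7767.
Type II error: β = 1 − power = 1 − 0.7767 = 0.2233.

β ≈ 0.223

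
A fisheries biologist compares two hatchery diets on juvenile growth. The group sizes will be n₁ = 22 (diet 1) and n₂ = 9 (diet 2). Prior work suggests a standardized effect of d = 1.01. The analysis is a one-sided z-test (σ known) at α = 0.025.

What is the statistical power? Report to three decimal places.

Noncentrality parameter: δ = d / √(1/n₁ + 1/n₂) = 1.01 / √(1/22 + 1/9) = 2.5525
One-sided α = 0.025 → critical value z_{0.025} = 1.960.
Power = Φ(δ − 1.960) = Φ(0.593) = 0.7233.

Power ≈ 0.723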